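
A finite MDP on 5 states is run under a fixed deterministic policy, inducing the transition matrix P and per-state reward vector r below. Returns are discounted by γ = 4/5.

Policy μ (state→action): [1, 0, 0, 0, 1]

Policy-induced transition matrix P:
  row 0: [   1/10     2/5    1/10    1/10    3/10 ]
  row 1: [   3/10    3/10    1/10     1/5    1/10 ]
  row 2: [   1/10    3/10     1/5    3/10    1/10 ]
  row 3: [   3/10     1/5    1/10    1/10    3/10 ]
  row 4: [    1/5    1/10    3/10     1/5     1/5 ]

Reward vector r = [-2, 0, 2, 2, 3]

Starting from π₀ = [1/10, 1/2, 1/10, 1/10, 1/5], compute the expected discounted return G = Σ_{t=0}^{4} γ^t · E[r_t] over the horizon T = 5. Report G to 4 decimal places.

G = 2.6464

t=0: π = [0.1000, 0.5000, 0.1000, 0.1000, 0.2000], E[r] = 0.8000, γ^t·E[r] = 0.800000, running G = 0.800000
t=1: π = [0.2400, 0.2600, 0.1500, 0.1900, 0.1600], E[r] = 0.6800, γ^t·E[r] = 0.544000, running G = 1.344000
t=2: π = [0.2060, 0.2730, 0.1470, 0.1720, 0.2020], E[r] = 0.8320, γ^t·E[r] = 0.532480, running G = 1.876480
t=3: π = [0.2092, 0.2630, 0.1551, 0.1769, 0.1958], E[r] = 0.8330, γ^t·E[r] = 0.426496, running G = 2.302976
t=4: π = [0.2076, 0.2641, 0.1547, 0.1769, 0.1968], E[r] = 0.8384, γ^t·E[r] = 0.343417, running G = 2.646393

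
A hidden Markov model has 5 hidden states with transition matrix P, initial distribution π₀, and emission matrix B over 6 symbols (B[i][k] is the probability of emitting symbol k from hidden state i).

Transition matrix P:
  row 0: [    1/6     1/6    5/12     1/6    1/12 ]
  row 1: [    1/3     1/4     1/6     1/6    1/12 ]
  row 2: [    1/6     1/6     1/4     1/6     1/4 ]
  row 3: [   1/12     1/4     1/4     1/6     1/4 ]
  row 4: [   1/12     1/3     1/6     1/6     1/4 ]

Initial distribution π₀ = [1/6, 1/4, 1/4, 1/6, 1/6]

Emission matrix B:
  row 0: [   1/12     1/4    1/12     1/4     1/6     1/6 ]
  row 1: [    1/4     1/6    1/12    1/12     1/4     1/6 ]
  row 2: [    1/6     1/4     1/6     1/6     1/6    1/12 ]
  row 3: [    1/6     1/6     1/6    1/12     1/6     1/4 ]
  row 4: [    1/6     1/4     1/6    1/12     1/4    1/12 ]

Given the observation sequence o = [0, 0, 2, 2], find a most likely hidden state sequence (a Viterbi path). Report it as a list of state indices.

path = [1, 1, 0, 2]

t=0: δ = [1.389e-02, 6.250e-02, 4.167e-02, 2.778e-02, 2.778e-02]  (obs o_0=0)
t=1: δ = [1.736e-03, 3.906e-03, 1.736e-03, 1.736e-03, 1.736e-03]  ψ = [1, 1, 1, 1, 2]  (obs o_1=0)
t=2: δ = [1.085e-04, 8.138e-05, 1.206e-04, 1.085e-04, 7.234e-05]  ψ = [1, 1, 0, 1, 2]  (obs o_2=2)
t=3: δ = [2.261e-06, 2.261e-06, 7.535e-06, 3.349e-06, 5.023e-06]  ψ = [1, 3, 0, 2, 2]  (obs o_3=2)
backtrack: best end state = 2; path = [1, 1, 0, 2]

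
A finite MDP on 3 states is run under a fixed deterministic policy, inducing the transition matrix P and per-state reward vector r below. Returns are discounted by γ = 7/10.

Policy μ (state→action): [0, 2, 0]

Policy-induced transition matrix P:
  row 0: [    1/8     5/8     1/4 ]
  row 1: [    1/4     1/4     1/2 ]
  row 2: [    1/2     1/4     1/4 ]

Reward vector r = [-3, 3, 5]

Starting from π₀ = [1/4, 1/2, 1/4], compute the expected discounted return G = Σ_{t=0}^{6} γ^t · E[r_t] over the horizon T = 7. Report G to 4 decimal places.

G = 5.9852

t=0: π = [0.2500, 0.5000, 0.2500], E[r] = 2.0000, γ^t·E[r] = 2.000000, running G = 2.000000
t=1: π = [0.2813, 0.3438, 0.3750], E[r] = 2.0625, γ^t·E[r] = 1.443750, running G = 3.443750
t=2: π = [0.3086, 0.3555, 0.3359], E[r] = 1.8203, γ^t·E[r] = 0.891953, running G = 4.335703
t=3: π = [0.2954, 0.3657, 0.3389], E[r] = 1.9053, γ^t·E[r] = 0.653509, running G = 4.989212
t=4: π = [0.2978, 0.3608, 0.3414], E[r] = 1.8961, γ^t·E[r] = 0.455258, running G = 5.444470
t=5: π = [0.2981, 0.3617, 0.3402], E[r] = 1.8916, γ^t·E[r] = 0.317919, running G = 5.762389
t=6: π = [0.2978, 0.3618, 0.3404], E[r] = 1.8941, γ^t·E[r] = 0.222844, running G = 5.985233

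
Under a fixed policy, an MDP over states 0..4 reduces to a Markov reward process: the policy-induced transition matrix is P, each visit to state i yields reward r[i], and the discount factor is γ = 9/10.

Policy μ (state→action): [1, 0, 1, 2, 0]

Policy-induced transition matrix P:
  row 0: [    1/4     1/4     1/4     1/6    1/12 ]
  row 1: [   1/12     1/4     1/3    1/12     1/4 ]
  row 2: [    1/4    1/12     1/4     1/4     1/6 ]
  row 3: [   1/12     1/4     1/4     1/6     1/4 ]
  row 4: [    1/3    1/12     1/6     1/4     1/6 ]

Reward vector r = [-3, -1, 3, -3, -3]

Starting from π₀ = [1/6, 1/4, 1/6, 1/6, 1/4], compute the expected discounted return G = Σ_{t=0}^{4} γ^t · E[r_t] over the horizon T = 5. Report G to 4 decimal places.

t=0: π = [0.1667, 0.2500, 0.1667, 0.1667, 0.2500], E[r] = -1.5000, γ^t·E[r] = -1.500000, running G = -1.500000
t=1: π = [0.2014, 0.1806, 0.2500, 0.1806, 0.1875], E[r] = -1.1389, γ^t·E[r] = -1.025000, running G = -2.525000
t=2: π = [0.2054, 0.1771, 0.2494, 0.1881, 0.1800], E[r] = -1.1493, γ^t·E[r] = -0.930938, running G = -3.455938
t=3: π = [0.2041, 0.1784, 0.2498, 0.1877, 0.1800], E[r] = -1.1446, γ^t·E[r] = -0.834398, running G = -4.290336
t=4: π = [0.2040, 0.1784, 0.2499, 0.1876, 0.1802], E[r] = -1.1440, γ^t·E[r] = -0.750589, running G = -5.040925

G = -5.0409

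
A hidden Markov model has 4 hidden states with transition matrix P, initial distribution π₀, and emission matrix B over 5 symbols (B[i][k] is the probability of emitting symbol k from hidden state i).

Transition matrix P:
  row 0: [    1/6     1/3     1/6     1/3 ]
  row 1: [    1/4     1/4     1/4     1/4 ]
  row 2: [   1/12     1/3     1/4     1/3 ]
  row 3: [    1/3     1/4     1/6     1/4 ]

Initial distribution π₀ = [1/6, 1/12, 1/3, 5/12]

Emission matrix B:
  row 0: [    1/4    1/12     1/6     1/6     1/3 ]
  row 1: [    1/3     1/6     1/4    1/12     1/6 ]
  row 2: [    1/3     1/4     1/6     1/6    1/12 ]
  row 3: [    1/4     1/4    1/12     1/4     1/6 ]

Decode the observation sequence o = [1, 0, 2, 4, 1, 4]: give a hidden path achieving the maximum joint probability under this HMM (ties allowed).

t=0: δ = [1.389e-02, 1.389e-02, 8.333e-02, 1.042e-01]  (obs o_0=1)
t=1: δ = [8.681e-03, 9.259e-03, 6.944e-03, 6.944e-03]  ψ = [3, 2, 2, 2]  (obs o_1=0)
t=2: δ = [3.858e-04, 7.234e-04, 3.858e-04, 2.411e-04]  ψ = [1, 0, 1, 0]  (obs o_2=2)
t=3: δ = [6.028e-05, 3.014e-05, 1.507e-05, 3.014e-05]  ψ = [1, 1, 1, 1]  (obs o_3=4)
t=4: δ = [8.372e-07, 3.349e-06, 2.512e-06, 5.023e-06]  ψ = [0, 0, 0, 0]  (obs o_4=1)
t=5: δ = [5.582e-07, 2.093e-07, 6.977e-08, 2.093e-07]  ψ = [3, 3, 1, 3]  (obs o_5=4)
backtrack: best end state = 0; path = [3, 0, 1, 0, 3, 0]

path = [3, 0, 1, 0, 3, 0]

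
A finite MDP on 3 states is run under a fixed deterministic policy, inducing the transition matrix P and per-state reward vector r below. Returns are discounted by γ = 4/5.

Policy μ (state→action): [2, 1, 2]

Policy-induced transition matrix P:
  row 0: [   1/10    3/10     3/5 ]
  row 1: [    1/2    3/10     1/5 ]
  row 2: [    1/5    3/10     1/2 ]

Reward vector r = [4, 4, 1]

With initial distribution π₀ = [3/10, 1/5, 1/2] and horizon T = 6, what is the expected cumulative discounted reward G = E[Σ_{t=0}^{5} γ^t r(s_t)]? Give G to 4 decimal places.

t=0: π = [0.3000, 0.2000, 0.5000], E[r] = 2.5000, γ^t·E[r] = 2.500000, running G = 2.500000
t=1: π = [0.2300, 0.3000, 0.4700], E[r] = 2.5900, γ^t·E[r] = 2.072000, running G = 4.572000
t=2: π = [0.2670, 0.3000, 0.4330], E[r] = 2.7010, γ^t·E[r] = 1.728640, running G = 6.300640
t=3: π = [0.2633, 0.3000, 0.4367], E[r] = 2.6899, γ^t·E[r] = 1.377229, running G = 7.677869
t=4: π = [0.2637, 0.3000, 0.4363], E[r] = 2.6910, γ^t·E[r] = 1.102238, running G = 8.780106
t=5: π = [0.2636, 0.3000, 0.4364], E[r] = 2.6909, γ^t·E[r] = 0.881754, running G = 9.661860

G = 9.6619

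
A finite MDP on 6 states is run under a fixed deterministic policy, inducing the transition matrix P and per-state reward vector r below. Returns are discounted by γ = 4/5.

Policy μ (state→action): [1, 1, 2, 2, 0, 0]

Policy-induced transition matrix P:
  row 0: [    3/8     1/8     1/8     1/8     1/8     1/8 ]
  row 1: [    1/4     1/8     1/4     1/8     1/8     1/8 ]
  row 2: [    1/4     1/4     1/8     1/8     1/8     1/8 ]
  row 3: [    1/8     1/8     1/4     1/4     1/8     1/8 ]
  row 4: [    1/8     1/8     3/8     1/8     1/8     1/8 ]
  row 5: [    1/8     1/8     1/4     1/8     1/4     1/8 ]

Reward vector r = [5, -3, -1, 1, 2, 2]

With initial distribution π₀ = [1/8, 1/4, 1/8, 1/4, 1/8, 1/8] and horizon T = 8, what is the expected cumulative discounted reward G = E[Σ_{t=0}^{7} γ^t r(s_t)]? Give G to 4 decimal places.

G = 4.0156

t=0: π = [0.1250, 0.2500, 0.1250, 0.2500, 0.1250, 0.1250], E[r] = 0.5000, γ^t·E[r] = 0.500000, running G = 0.500000
t=1: π = [0.2031, 0.1406, 0.2344, 0.1563, 0.1406, 0.1250], E[r] = 1.0469, γ^t·E[r] = 0.837500, running G = 1.337500
t=2: π = [0.2227, 0.1543, 0.2129, 0.1445, 0.1406, 0.1250], E[r] = 1.1133, γ^t·E[r] = 0.712500, running G = 2.050000
t=3: π = [0.2266, 0.1516, 0.2131, 0.1431, 0.1406, 0.1250], E[r] = 1.1392, γ^t·E[r] = 0.583250, running G = 2.633250
t=4: π = [0.2272, 0.1516, 0.2126, 0.1429, 0.1406, 0.1250], E[r] = 1.1428, γ^t·E[r] = 0.468075, running G = 3.101325
t=5: π = [0.2273, 0.1516, 0.2126, 0.1429, 0.1406, 0.1250], E[r] = 1.1435, γ^t·E[r] = 0.374698, running G = 3.476023
t=6: π = [0.2274, 0.1516, 0.2126, 0.1429, 0.1406, 0.1250], E[r] = 1.1436, γ^t·E[r] = 0.299783, running G = 3.775806
t=7: π = [0.2274, 0.1516, 0.2126, 0.1429, 0.1406, 0.1250], E[r] = 1.1436, γ^t·E[r] = 0.239830, running G = 4.015636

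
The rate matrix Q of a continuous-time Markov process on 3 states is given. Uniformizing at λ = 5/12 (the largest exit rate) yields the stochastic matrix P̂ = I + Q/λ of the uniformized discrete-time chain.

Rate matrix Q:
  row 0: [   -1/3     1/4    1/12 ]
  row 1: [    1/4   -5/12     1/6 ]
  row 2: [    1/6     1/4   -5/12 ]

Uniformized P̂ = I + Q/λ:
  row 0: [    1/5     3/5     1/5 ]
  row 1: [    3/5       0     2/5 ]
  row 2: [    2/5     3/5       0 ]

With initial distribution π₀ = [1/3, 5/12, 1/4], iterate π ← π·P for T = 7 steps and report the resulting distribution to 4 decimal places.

t=0: π = [0.3333, 0.4167, 0.2500]
t=1: π = [0.4167, 0.3500, 0.2333]
t=2: π = [0.3867, 0.3900, 0.2233]
t=3: π = [0.4007, 0.3660, 0.2333]
t=4: π = [0.3931, 0.3804, 0.2265]
t=5: π = [0.3975, 0.3718, 0.2308]
t=6: π = [0.3949, 0.3769, 0.2282]
t=7: π = [0.3964, 0.3738, 0.2297]

π = [0.3964, 0.3738, 0.2297]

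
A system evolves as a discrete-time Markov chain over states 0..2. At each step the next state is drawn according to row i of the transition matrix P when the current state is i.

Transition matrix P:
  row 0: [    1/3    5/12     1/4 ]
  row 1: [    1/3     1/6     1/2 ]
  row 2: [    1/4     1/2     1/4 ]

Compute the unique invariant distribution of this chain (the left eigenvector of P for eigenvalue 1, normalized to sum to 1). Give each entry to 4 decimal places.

π = [0.3051, 0.3559, 0.3390]

Balance equations π_j = Σ_i π_i·P[i][j]:
  π_0 = 1/3·π_0 + 1/3·π_1 + 1/4·π_2
  π_1 = 5/12·π_0 + 1/6·π_1 + 1/2·π_2
  normalize: π_0 + π_1 + π_2 = 1
Solving the linear system gives exactly π = [18/59, 21/59, 20/59].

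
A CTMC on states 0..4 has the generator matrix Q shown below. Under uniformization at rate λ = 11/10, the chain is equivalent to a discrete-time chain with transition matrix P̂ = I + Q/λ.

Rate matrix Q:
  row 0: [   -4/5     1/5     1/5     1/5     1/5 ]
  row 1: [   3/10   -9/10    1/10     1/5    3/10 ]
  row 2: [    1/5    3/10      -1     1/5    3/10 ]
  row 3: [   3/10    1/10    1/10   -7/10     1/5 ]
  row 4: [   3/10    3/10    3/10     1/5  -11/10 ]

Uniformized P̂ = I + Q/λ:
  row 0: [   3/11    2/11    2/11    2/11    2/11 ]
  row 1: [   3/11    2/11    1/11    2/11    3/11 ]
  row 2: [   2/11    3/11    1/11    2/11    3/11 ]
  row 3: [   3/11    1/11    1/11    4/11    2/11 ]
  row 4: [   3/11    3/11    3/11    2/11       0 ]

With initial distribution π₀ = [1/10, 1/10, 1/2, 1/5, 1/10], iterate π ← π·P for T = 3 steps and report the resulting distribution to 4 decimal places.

π = [0.2590, 0.1911, 0.1461, 0.2221, 0.1817]

t=0: π = [0.1000, 0.1000, 0.5000, 0.2000, 0.1000]
t=1: π = [0.2273, 0.2182, 0.1182, 0.2182, 0.2182]
t=2: π = [0.2620, 0.1926, 0.1512, 0.2215, 0.1727]
t=3: π = [0.2590, 0.1911, 0.1461, 0.2221, 0.1817]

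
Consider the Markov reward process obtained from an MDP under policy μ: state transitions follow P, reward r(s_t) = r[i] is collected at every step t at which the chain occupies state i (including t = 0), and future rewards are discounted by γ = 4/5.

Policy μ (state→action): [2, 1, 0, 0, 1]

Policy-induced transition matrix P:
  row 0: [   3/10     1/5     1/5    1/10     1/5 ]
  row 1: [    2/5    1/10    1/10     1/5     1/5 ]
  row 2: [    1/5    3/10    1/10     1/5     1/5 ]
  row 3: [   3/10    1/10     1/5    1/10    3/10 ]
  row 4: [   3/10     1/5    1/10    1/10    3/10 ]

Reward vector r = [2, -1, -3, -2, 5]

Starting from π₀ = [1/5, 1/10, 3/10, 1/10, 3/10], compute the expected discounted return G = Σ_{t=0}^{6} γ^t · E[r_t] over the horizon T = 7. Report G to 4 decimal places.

G = 3.3825

t=0: π = [0.2000, 0.1000, 0.3000, 0.1000, 0.3000], E[r] = 0.7000, γ^t·E[r] = 0.700000, running G = 0.700000
t=1: π = [0.2800, 0.2100, 0.1300, 0.1400, 0.2400], E[r] = 0.8800, γ^t·E[r] = 0.704000, running G = 1.404000
t=2: π = [0.3080, 0.1780, 0.1420, 0.1340, 0.2380], E[r] = 0.9340, γ^t·E[r] = 0.597760, running G = 2.001760
t=3: π = [0.3036, 0.1830, 0.1442, 0.1320, 0.2372], E[r] = 0.9136, γ^t·E[r] = 0.467763, running G = 2.469523
t=4: π = [0.3039, 0.1829, 0.1436, 0.1327, 0.2369], E[r] = 0.9133, γ^t·E[r] = 0.374096, running G = 2.843619
t=5: π = [0.3039, 0.1828, 0.1437, 0.1326, 0.2370], E[r] = 0.9136, γ^t·E[r] = 0.299376, running G = 3.142995
t=6: π = [0.3039, 0.1828, 0.1437, 0.1326, 0.2370], E[r] = 0.9135, γ^t·E[r] = 0.239480, running G = 3.382476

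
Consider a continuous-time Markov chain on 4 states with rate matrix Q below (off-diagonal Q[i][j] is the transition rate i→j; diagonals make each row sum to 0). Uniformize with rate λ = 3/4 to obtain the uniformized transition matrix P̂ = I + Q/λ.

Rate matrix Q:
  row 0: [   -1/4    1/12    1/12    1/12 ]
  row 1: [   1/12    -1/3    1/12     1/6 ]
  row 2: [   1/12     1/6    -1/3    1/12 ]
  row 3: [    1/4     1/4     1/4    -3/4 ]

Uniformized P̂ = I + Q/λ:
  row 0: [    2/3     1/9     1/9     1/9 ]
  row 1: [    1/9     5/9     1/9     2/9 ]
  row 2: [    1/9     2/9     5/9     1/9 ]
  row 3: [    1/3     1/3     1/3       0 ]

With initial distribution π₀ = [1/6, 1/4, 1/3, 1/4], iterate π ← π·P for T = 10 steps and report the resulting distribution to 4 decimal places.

π = [0.3149, 0.3027, 0.2522, 0.1303]

t=0: π = [0.1667, 0.2500, 0.3333, 0.2500]
t=1: π = [0.2593, 0.3148, 0.3148, 0.1111]
t=2: π = [0.2798, 0.3107, 0.2757, 0.1337]
t=3: π = [0.2963, 0.3096, 0.2634, 0.1308]
t=4: π = [0.3048, 0.3070, 0.2572, 0.1310]
t=5: π = [0.3095, 0.3052, 0.2545, 0.1307]
t=6: π = [0.3121, 0.3041, 0.2533, 0.1305]
t=7: π = [0.3135, 0.3034, 0.2527, 0.1304]
t=8: π = [0.3143, 0.3030, 0.2524, 0.1303]
t=9: π = [0.3147, 0.3028, 0.2522, 0.1303]
t=10: π = [0.3149, 0.3027, 0.2522, 0.1303]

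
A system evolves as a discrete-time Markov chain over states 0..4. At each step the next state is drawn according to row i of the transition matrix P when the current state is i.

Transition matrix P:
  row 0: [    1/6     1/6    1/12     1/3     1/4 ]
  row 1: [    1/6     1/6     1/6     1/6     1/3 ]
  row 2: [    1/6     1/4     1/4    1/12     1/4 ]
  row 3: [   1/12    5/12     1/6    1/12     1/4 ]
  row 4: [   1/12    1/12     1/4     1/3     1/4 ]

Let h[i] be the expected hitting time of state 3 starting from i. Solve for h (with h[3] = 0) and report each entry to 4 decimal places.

h = [3.7773, 4.5191, 4.9847, 0.0000, 3.9167]

First-step conditioning: h[3] = 0; for i ≠ 3, h[i] = 1 + Σ_k P[i][k]·h[k].
  h[0] = 1 + 1/6·h[0] + 1/6·h[1] + 1/12·h[2] + 1/4·h[4]
  h[1] = 1 + 1/6·h[0] + 1/6·h[1] + 1/6·h[2] + 1/3·h[4]
  h[2] = 1 + 1/6·h[0] + 1/4·h[1] + 1/4·h[2] + 1/4·h[4]
  h[4] = 1 + 1/12·h[0] + 1/12·h[1] + 1/4·h[2] + 1/4·h[4]
Solving the 4×4 linear system over states ≠ 3 gives exactly h = [8616/2281, 10308/2281, 11370/2281, 0, 8934/2281] (h[3] = 0 is the target).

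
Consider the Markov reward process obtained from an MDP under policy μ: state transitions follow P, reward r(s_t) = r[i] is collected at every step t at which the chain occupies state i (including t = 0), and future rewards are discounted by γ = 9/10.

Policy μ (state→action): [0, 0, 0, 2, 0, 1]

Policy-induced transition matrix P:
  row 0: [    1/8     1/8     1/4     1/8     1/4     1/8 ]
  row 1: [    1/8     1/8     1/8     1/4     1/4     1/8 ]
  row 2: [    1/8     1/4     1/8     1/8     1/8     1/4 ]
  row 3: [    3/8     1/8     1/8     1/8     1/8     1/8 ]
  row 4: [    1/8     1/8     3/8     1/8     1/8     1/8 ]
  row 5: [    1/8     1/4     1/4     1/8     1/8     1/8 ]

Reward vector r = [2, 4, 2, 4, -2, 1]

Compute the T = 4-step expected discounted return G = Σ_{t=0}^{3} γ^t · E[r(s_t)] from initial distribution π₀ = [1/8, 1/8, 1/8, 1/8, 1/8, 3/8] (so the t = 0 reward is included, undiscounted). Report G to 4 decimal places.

G = 6.1183

t=0: π = [0.1250, 0.1250, 0.1250, 0.1250, 0.1250, 0.3750], E[r] = 1.6250, γ^t·E[r] = 1.625000, running G = 1.625000
t=1: π = [0.1563, 0.1875, 0.2188, 0.1406, 0.1563, 0.1406], E[r] = 1.8906, γ^t·E[r] = 1.701563, running G = 3.326563
t=2: π = [0.1602, 0.1699, 0.2012, 0.1484, 0.1680, 0.1523], E[r] = 1.8125, γ^t·E[r] = 1.468125, running G = 4.794688
t=3: π = [0.1621, 0.1692, 0.2061, 0.1462, 0.1663, 0.1501], E[r] = 1.8157, γ^t·E[r] = 1.323626, running G = 6.118314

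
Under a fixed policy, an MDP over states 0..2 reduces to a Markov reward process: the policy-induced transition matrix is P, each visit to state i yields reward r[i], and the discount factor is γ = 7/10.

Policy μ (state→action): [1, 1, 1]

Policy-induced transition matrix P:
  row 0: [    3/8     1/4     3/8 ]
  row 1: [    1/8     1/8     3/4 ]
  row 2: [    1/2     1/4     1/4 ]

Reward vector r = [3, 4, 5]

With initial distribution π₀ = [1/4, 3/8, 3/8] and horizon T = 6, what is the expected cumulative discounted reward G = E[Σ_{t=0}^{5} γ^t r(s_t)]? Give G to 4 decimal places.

G = 12.0223

t=0: π = [0.2500, 0.3750, 0.3750], E[r] = 4.1250, γ^t·E[r] = 4.125000, running G = 4.125000
t=1: π = [0.3281, 0.2031, 0.4688], E[r] = 4.1406, γ^t·E[r] = 2.898438, running G = 7.023438
t=2: π = [0.3828, 0.2246, 0.3926], E[r] = 4.0098, γ^t·E[r] = 1.964785, running G = 8.988223
t=3: π = [0.3679, 0.2219, 0.4102], E[r] = 4.0422, γ^t·E[r] = 1.386487, running G = 10.374710
t=4: π = [0.3708, 0.2223, 0.4070], E[r] = 4.0362, γ^t·E[r] = 0.969083, running G = 11.343793
t=5: π = [0.3703, 0.2222, 0.4075], E[r] = 4.0372, γ^t·E[r] = 0.678528, running G = 12.022320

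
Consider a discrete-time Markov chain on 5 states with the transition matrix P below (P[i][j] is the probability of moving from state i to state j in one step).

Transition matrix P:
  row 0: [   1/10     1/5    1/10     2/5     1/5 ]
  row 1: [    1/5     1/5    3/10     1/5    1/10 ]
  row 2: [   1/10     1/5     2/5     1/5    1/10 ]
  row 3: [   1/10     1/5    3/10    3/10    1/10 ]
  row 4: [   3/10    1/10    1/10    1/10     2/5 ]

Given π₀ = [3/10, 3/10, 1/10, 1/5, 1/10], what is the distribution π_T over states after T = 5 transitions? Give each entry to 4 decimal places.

π = [0.1512, 0.1836, 0.2632, 0.2376, 0.1644]

t=0: π = [0.3000, 0.3000, 0.1000, 0.2000, 0.1000]
t=1: π = [0.1500, 0.1900, 0.2300, 0.2700, 0.1600]
t=2: π = [0.1510, 0.1840, 0.2610, 0.2410, 0.1630]
t=3: π = [0.1510, 0.1837, 0.2633, 0.2380, 0.1640]
t=4: π = [0.1512, 0.1836, 0.2633, 0.2376, 0.1643]
t=5: π = [0.1512, 0.1836, 0.2632, 0.2376, 0.1644]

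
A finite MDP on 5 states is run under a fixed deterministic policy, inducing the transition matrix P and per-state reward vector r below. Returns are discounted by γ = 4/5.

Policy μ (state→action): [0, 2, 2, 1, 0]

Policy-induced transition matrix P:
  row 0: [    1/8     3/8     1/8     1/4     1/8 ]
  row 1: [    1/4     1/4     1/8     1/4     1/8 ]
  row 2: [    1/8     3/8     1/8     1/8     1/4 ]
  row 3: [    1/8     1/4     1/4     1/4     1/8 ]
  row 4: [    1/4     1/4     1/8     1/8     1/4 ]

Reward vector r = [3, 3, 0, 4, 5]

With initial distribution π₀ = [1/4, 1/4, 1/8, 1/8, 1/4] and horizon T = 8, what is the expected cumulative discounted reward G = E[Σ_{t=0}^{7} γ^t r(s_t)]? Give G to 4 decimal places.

t=0: π = [0.2500, 0.2500, 0.1250, 0.1250, 0.2500], E[r] = 3.2500, γ^t·E[r] = 3.250000, running G = 3.250000
t=1: π = [0.1875, 0.2969, 0.1406, 0.2031, 0.1719], E[r] = 3.1250, γ^t·E[r] = 2.500000, running G = 5.750000
t=2: π = [0.1836, 0.2910, 0.1504, 0.2109, 0.1641], E[r] = 3.0879, γ^t·E[r] = 1.976250, running G = 7.726250
t=3: π = [0.1819, 0.2917, 0.1514, 0.2107, 0.1643], E[r] = 3.0852, γ^t·E[r] = 1.579625, running G = 9.305875
t=4: π = [0.1820, 0.2917, 0.1513, 0.2105, 0.1645], E[r] = 3.0854, γ^t·E[r] = 1.263800, running G = 10.569675
t=5: π = [0.1820, 0.2917, 0.1513, 0.2105, 0.1645], E[r] = 3.0855, γ^t·E[r] = 1.011064, running G = 11.580739
t=6: π = [0.1820, 0.2917, 0.1513, 0.2105, 0.1645], E[r] = 3.0855, γ^t·E[r] = 0.808852, running G = 12.389591
t=7: π = [0.1820, 0.2917, 0.1513, 0.2105, 0.1645], E[r] = 3.0855, γ^t·E[r] = 0.647082, running G = 13.036673

G = 13.0367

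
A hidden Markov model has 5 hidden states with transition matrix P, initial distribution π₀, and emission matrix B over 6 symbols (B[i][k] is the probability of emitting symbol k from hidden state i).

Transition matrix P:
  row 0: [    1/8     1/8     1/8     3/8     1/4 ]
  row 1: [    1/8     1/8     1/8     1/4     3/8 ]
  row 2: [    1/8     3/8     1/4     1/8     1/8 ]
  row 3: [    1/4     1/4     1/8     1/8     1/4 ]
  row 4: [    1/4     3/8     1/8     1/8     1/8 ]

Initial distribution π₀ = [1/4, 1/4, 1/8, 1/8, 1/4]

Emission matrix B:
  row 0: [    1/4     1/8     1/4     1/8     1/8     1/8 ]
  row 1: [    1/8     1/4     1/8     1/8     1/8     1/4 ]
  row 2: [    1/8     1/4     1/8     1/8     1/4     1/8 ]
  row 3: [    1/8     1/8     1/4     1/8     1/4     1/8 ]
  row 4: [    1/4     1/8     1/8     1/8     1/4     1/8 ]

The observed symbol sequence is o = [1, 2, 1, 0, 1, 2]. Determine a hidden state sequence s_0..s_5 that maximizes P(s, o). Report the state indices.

t=0: δ = [3.125e-02, 6.250e-02, 3.125e-02, 1.562e-02, 3.125e-02]  (obs o_0=1)
t=1: δ = [1.953e-03, 1.465e-03, 9.766e-04, 3.906e-03, 2.930e-03]  ψ = [1, 2, 1, 1, 1]  (obs o_1=2)
t=2: δ = [1.221e-04, 2.747e-04, 1.221e-04, 9.155e-05, 1.221e-04]  ψ = [3, 4, 3, 0, 3]  (obs o_2=1)
t=3: δ = [8.583e-06, 5.722e-06, 4.292e-06, 8.583e-06, 2.575e-05]  ψ = [1, 2, 1, 1, 1]  (obs o_3=0)
t=4: δ = [8.047e-07, 2.414e-06, 8.047e-07, 4.023e-07, 4.023e-07]  ψ = [4, 4, 4, 0, 4]  (obs o_4=1)
t=5: δ = [7.544e-08, 3.772e-08, 3.772e-08, 1.509e-07, 1.132e-07]  ψ = [1, 1, 1, 1, 1]  (obs o_5=2)
backtrack: best end state = 3; path = [1, 4, 1, 4, 1, 3]

path = [1, 4, 1, 4, 1, 3]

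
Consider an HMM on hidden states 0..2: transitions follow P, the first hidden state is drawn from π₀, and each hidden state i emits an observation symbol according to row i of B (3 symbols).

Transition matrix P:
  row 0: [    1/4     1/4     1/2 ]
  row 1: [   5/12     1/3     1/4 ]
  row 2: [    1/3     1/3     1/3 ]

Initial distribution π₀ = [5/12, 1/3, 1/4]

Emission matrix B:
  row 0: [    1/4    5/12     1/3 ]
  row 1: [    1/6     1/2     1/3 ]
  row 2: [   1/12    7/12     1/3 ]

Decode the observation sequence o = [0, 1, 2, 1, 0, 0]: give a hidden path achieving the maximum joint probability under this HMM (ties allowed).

t=0: δ = [1.042e-01, 5.556e-02, 2.083e-02]  (obs o_0=0)
t=1: δ = [1.085e-02, 1.302e-02, 3.038e-02]  ψ = [0, 0, 0]  (obs o_1=1)
t=2: δ = [3.376e-03, 3.376e-03, 3.376e-03]  ψ = [2, 2, 2]  (obs o_2=2)
t=3: δ = [5.861e-04, 5.626e-04, 9.846e-04]  ψ = [1, 1, 0]  (obs o_3=1)
t=4: δ = [8.205e-05, 5.470e-05, 2.735e-05]  ψ = [2, 2, 2]  (obs o_4=0)
t=5: δ = [5.698e-06, 3.419e-06, 3.419e-06]  ψ = [1, 0, 0]  (obs o_5=0)
backtrack: best end state = 0; path = [0, 2, 0, 2, 1, 0]

path = [0, 2, 0, 2, 1, 0]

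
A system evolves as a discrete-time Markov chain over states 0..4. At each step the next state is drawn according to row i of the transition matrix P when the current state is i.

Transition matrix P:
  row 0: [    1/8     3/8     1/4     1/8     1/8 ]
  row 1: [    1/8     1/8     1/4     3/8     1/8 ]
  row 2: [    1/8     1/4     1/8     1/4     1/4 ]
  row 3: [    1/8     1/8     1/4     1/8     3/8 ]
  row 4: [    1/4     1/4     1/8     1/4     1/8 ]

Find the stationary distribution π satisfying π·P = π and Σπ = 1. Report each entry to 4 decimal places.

π = [0.1509, 0.2135, 0.1992, 0.2292, 0.2072]

Balance equations π_j = Σ_i π_i·P[i][j]:
  π_0 = 1/8·π_0 + 1/8·π_1 + 1/8·π_2 + 1/8·π_3 + 1/4·π_4
  π_1 = 3/8·π_0 + 1/8·π_1 + 1/4·π_2 + 1/8·π_3 + 1/4·π_4
  π_2 = 1/4·π_0 + 1/4·π_1 + 1/8·π_2 + 1/4·π_3 + 1/8·π_4
  π_3 = 1/8·π_0 + 3/8·π_1 + 1/4·π_2 + 1/8·π_3 + 1/4·π_4
  normalize: π_0 + π_1 + π_2 + π_3 + π_4 = 1
Solving the linear system gives exactly π = [453/3002, 641/3002, 299/1501, 344/1501, 311/1501].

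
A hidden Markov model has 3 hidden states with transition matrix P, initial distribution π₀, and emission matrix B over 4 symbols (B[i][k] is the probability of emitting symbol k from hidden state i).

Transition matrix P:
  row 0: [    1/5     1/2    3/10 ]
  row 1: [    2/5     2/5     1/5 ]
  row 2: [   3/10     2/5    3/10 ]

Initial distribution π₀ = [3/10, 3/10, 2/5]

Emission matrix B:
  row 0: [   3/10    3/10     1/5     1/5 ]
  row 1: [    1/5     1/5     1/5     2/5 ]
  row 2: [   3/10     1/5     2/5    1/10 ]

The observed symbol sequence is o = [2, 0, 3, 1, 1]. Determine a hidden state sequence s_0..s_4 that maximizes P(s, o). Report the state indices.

t=0: δ = [6.000e-02, 6.000e-02, 1.600e-01]  (obs o_0=2)
t=1: δ = [1.440e-02, 1.280e-02, 1.440e-02]  ψ = [2, 2, 2]  (obs o_1=0)
t=2: δ = [1.024e-03, 2.880e-03, 4.320e-04]  ψ = [1, 0, 0]  (obs o_2=3)
t=3: δ = [3.456e-04, 2.304e-04, 1.152e-04]  ψ = [1, 1, 1]  (obs o_3=1)
t=4: δ = [2.765e-05, 3.456e-05, 2.074e-05]  ψ = [1, 0, 0]  (obs o_4=1)
backtrack: best end state = 1; path = [2, 0, 1, 0, 1]

path = [2, 0, 1, 0, 1]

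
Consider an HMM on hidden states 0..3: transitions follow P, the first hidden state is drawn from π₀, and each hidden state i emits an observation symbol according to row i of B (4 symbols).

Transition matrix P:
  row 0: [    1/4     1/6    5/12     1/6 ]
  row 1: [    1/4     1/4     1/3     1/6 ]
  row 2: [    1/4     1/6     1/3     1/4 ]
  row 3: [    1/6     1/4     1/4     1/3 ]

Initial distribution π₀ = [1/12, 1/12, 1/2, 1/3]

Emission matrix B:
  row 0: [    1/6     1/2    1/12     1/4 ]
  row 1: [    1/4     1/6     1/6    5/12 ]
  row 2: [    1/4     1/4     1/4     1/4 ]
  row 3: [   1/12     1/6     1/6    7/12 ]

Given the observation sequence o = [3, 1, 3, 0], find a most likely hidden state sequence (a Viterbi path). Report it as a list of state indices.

path = [3, 0, 2, 2]

t=0: δ = [2.083e-02, 3.472e-02, 1.250e-01, 1.944e-01]  (obs o_0=3)
t=1: δ = [1.620e-02, 8.102e-03, 1.215e-02, 1.080e-02]  ψ = [3, 3, 3, 3]  (obs o_1=1)
t=2: δ = [1.013e-03, 1.125e-03, 1.688e-03, 2.100e-03]  ψ = [0, 0, 0, 3]  (obs o_2=3)
t=3: δ = [7.033e-05, 1.313e-04, 1.407e-04, 5.835e-05]  ψ = [2, 3, 2, 3]  (obs o_3=0)
backtrack: best end state = 2; path = [3, 0, 2, 2]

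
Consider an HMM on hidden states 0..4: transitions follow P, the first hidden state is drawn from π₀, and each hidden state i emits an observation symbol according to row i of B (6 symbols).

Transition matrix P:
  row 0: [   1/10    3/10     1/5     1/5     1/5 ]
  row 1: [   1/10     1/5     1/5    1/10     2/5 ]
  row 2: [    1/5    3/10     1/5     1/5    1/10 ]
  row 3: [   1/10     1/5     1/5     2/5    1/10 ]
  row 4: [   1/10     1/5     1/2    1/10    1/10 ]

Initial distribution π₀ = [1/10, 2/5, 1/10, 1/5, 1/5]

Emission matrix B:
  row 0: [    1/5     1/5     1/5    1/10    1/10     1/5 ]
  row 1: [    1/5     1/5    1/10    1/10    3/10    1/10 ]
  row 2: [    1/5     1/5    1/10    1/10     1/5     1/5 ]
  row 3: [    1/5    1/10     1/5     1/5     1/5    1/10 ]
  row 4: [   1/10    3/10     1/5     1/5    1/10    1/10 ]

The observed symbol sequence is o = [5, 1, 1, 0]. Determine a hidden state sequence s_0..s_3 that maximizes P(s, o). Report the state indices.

t=0: δ = [2.000e-02, 4.000e-02, 2.000e-02, 2.000e-02, 2.000e-02]  (obs o_0=5)
t=1: δ = [8.000e-04, 1.600e-03, 2.000e-03, 8.000e-04, 4.800e-03]  ψ = [1, 1, 4, 3, 1]  (obs o_1=1)
t=2: δ = [9.600e-05, 1.920e-04, 4.800e-04, 4.800e-05, 1.920e-04]  ψ = [4, 4, 4, 4, 1]  (obs o_2=1)
t=3: δ = [1.920e-05, 2.880e-05, 1.920e-05, 1.920e-05, 7.680e-06]  ψ = [2, 2, 2, 2, 1]  (obs o_3=0)
backtrack: best end state = 1; path = [1, 4, 2, 1]

path = [1, 4, 2, 1]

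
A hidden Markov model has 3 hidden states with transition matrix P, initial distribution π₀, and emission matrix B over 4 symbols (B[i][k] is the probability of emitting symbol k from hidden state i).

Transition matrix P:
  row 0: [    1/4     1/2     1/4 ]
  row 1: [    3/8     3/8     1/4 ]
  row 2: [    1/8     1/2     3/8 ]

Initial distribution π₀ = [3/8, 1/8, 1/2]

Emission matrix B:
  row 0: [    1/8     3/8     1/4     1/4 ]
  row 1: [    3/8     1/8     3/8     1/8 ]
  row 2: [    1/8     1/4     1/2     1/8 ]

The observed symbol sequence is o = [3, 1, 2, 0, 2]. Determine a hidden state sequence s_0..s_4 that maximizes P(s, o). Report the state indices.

t=0: δ = [9.375e-02, 1.562e-02, 6.250e-02]  (obs o_0=3)
t=1: δ = [8.789e-03, 5.859e-03, 5.859e-03]  ψ = [0, 0, 0]  (obs o_1=1)
t=2: δ = [5.493e-04, 1.648e-03, 1.099e-03]  ψ = [0, 0, 0]  (obs o_2=2)
t=3: δ = [7.725e-05, 2.317e-04, 5.150e-05]  ψ = [1, 1, 1]  (obs o_3=0)
t=4: δ = [2.173e-05, 3.259e-05, 2.897e-05]  ψ = [1, 1, 1]  (obs o_4=2)
backtrack: best end state = 1; path = [0, 0, 1, 1, 1]

path = [0, 0, 1, 1, 1]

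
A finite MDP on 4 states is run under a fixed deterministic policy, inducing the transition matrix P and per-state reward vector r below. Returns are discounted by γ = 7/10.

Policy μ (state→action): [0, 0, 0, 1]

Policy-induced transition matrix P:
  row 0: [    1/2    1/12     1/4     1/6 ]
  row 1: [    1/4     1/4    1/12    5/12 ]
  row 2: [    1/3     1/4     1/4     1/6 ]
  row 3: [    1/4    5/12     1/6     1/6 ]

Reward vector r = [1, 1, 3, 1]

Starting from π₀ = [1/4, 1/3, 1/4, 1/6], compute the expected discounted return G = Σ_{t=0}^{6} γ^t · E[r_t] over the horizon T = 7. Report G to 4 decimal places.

t=0: π = [0.2500, 0.3333, 0.2500, 0.1667], E[r] = 1.5000, γ^t·E[r] = 1.500000, running G = 1.500000
t=1: π = [0.3333, 0.2361, 0.1806, 0.2500], E[r] = 1.3611, γ^t·E[r] = 0.952778, running G = 2.452778
t=2: π = [0.3484, 0.2361, 0.1898, 0.2257], E[r] = 1.3796, γ^t·E[r] = 0.676019, running G = 3.128796
t=3: π = [0.3529, 0.2296, 0.1918, 0.2257], E[r] = 1.3837, γ^t·E[r] = 0.474602, running G = 3.603399
t=4: π = [0.3542, 0.2288, 0.1929, 0.2241], E[r] = 1.3859, γ^t·E[r] = 0.332747, running G = 3.936145
t=5: π = [0.3546, 0.2283, 0.1932, 0.2239], E[r] = 1.3864, γ^t·E[r] = 0.233011, running G = 4.169156
t=6: π = [0.3548, 0.2282, 0.1933, 0.2237], E[r] = 1.3866, γ^t·E[r] = 0.163131, running G = 4.332287

G = 4.3323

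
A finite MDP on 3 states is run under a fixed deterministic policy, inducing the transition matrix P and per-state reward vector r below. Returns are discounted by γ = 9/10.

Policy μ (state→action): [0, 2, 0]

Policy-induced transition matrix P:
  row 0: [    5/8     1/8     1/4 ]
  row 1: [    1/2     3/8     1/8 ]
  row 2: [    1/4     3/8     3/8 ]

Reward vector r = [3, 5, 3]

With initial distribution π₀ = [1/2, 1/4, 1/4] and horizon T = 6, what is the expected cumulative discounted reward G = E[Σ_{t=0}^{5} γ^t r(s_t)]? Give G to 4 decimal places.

t=0: π = [0.5000, 0.2500, 0.2500], E[r] = 3.5000, γ^t·E[r] = 3.500000, running G = 3.500000
t=1: π = [0.5000, 0.2500, 0.2500], E[r] = 3.5000, γ^t·E[r] = 3.150000, running G = 6.650000
t=2: π = [0.5000, 0.2500, 0.2500], E[r] = 3.5000, γ^t·E[r] = 2.835000, running G = 9.485000
t=3: π = [0.5000, 0.2500, 0.2500], E[r] = 3.5000, γ^t·E[r] = 2.551500, running G = 12.036500
t=4: π = [0.5000, 0.2500, 0.2500], E[r] = 3.5000, γ^t·E[r] = 2.296350, running G = 14.332850
t=5: π = [0.5000, 0.2500, 0.2500], E[r] = 3.5000, γ^t·E[r] = 2.066715, running G = 16.399565

G = 16.3996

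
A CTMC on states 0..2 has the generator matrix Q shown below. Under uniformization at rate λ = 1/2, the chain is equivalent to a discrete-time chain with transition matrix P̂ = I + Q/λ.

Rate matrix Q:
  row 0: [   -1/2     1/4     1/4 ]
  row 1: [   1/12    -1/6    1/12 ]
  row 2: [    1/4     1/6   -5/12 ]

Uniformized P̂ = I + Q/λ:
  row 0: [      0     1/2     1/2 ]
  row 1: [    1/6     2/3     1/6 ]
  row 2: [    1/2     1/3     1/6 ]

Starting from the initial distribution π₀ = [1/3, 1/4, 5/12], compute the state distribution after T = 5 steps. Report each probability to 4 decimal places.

t=0: π = [0.3333, 0.2500, 0.4167]
t=1: π = [0.2500, 0.4722, 0.2778]
t=2: π = [0.2176, 0.5324, 0.2500]
t=3: π = [0.2137, 0.5471, 0.2392]
t=4: π = [0.2108, 0.5513, 0.2379]
t=5: π = [0.2108, 0.5522, 0.2369]

π = [0.2108, 0.5522, 0.2369]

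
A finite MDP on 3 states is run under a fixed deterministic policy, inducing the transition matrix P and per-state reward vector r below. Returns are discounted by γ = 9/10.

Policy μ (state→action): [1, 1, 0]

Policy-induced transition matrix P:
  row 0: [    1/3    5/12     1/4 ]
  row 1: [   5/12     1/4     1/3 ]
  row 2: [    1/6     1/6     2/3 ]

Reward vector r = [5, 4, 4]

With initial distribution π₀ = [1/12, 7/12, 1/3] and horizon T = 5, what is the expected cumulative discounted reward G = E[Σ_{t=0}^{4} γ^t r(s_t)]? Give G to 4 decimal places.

G = 17.3712

t=0: π = [0.0833, 0.5833, 0.3333], E[r] = 4.0833, γ^t·E[r] = 4.083333, running G = 4.083333
t=1: π = [0.3264, 0.2361, 0.4375], E[r] = 4.3264, γ^t·E[r] = 3.893750, running G = 7.977083
t=2: π = [0.2801, 0.2679, 0.4520], E[r] = 4.2801, γ^t·E[r] = 3.466875, running G = 11.443958
t=3: π = [0.2803, 0.2590, 0.4606], E[r] = 4.2803, γ^t·E[r] = 3.120363, running G = 14.564322
t=4: π = [0.2781, 0.2583, 0.4635], E[r] = 4.2781, γ^t·E[r] = 2.806890, running G = 17.371212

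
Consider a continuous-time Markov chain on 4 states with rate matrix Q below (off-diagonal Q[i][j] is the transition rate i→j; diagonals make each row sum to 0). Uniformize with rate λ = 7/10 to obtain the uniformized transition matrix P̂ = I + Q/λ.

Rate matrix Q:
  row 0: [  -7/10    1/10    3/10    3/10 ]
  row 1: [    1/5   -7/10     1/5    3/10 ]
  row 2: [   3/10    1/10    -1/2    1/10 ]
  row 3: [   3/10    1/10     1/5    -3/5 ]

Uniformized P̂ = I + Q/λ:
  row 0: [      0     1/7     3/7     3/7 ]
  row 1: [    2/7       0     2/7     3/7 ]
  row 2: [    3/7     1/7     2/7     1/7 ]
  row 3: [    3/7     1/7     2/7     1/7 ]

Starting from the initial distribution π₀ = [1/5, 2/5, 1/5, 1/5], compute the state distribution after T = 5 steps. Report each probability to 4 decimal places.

π = [0.2868, 0.1250, 0.3270, 0.2612]

t=0: π = [0.2000, 0.4000, 0.2000, 0.2000]
t=1: π = [0.2857, 0.0857, 0.3143, 0.3143]
t=2: π = [0.2939, 0.1306, 0.3265, 0.2490]
t=3: π = [0.2840, 0.1242, 0.3277, 0.2641]
t=4: π = [0.2891, 0.1251, 0.3263, 0.2595]
t=5: π = [0.2868, 0.1250, 0.3270, 0.2612]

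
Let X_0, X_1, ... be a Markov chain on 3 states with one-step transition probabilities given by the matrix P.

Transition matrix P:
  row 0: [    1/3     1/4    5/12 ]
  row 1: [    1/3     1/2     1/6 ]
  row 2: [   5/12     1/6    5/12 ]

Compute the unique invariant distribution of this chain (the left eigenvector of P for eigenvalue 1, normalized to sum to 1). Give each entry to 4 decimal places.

π = [0.3619, 0.2952, 0.3429]

Balance equations π_j = Σ_i π_i·P[i][j]:
  π_0 = 1/3·π_0 + 1/3·π_1 + 5/12·π_2
  π_1 = 1/4·π_0 + 1/2·π_1 + 1/6·π_2
  normalize: π_0 + π_1 + π_2 = 1
Solving the linear system gives exactly π = [38/105, 31/105, 12/35].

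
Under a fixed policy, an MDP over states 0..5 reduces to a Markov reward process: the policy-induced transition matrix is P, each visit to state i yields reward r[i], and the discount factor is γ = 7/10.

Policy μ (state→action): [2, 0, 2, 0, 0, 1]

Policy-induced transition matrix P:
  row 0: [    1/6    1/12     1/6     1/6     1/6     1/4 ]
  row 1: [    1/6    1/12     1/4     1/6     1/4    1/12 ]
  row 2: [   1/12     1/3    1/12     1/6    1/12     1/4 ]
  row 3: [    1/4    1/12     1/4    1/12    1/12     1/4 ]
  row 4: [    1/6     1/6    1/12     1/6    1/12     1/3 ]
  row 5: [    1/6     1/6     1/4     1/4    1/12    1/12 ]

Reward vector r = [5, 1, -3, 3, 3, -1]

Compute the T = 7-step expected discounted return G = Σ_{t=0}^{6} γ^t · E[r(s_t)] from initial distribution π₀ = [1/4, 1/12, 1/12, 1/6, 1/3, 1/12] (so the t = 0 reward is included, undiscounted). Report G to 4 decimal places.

t=0: π = [0.2500, 0.0833, 0.0833, 0.1667, 0.3333, 0.0833], E[r] = 2.5000, γ^t·E[r] = 2.500000, running G = 2.500000
t=1: π = [0.1736, 0.1389, 0.1597, 0.1597, 0.1181, 0.2500], E[r] = 1.1111, γ^t·E[r] = 0.777778, running G = 3.277778
t=2: π = [0.1667, 0.1539, 0.1892, 0.1742, 0.1209, 0.1950], E[r] = 1.1100, γ^t·E[r] = 0.543877, running G = 3.821655
t=3: π = [0.1654, 0.1570, 0.1844, 0.1684, 0.1229, 0.2019], E[r] = 1.1027, γ^t·E[r] = 0.378233, running G = 4.199888
t=4: π = [0.1653, 0.1565, 0.1850, 0.1695, 0.1233, 0.2004], E[r] = 1.1060, γ^t·E[r] = 0.265541, running G = 4.465429
t=5: π = [0.1654, 0.1566, 0.1848, 0.1692, 0.1232, 0.2008], E[r] = 1.1054, γ^t·E[r] = 0.185790, running G = 4.651219
t=6: π = [0.1654, 0.1565, 0.1849, 0.1693, 0.1232, 0.2007], E[r] = 1.1055, γ^t·E[r] = 0.130065, running G = 4.781284

G = 4.7813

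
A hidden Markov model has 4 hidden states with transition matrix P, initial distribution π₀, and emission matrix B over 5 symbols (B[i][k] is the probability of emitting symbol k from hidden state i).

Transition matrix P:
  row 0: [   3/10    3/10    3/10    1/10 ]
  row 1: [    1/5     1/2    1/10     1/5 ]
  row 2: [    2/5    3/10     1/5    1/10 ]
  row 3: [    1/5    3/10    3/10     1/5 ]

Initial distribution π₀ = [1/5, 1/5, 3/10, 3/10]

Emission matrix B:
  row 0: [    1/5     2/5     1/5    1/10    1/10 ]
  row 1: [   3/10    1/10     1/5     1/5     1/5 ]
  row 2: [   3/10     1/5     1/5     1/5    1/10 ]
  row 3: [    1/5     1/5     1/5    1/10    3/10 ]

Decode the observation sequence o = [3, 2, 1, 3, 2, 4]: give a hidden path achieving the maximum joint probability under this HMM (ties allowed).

path = [2, 0, 0, 1, 1, 1]

t=0: δ = [2.000e-02, 4.000e-02, 6.000e-02, 3.000e-02]  (obs o_0=3)
t=1: δ = [4.800e-03, 4.000e-03, 2.400e-03, 1.600e-03]  ψ = [2, 1, 2, 1]  (obs o_1=2)
t=2: δ = [5.760e-04, 2.000e-04, 2.880e-04, 1.600e-04]  ψ = [0, 1, 0, 1]  (obs o_2=1)
t=3: δ = [1.728e-05, 3.456e-05, 3.456e-05, 5.760e-06]  ψ = [0, 0, 0, 0]  (obs o_3=3)
t=4: δ = [2.765e-06, 3.456e-06, 1.382e-06, 1.382e-06]  ψ = [2, 1, 2, 1]  (obs o_4=2)
t=5: δ = [8.294e-08, 3.456e-07, 8.294e-08, 2.074e-07]  ψ = [0, 1, 0, 1]  (obs o_5=4)
backtrack: best end state = 1; path = [2, 0, 0, 1, 1, 1]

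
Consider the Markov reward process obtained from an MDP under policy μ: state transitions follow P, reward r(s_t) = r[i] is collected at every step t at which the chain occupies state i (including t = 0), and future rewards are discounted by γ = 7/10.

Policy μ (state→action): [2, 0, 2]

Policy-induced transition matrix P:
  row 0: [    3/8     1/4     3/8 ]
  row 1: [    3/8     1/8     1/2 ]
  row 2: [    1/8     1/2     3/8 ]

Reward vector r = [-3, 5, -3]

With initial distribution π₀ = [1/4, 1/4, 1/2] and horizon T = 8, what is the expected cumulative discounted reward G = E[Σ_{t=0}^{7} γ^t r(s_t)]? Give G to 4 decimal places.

G = -1.8935

t=0: π = [0.2500, 0.2500, 0.5000], E[r] = -1.0000, γ^t·E[r] = -1.000000, running G = -1.000000
t=1: π = [0.2500, 0.3438, 0.4063], E[r] = -0.2500, γ^t·E[r] = -0.175000, running G = -1.175000
t=2: π = [0.2734, 0.3086, 0.4180], E[r] = -0.5313, γ^t·E[r] = -0.260313, running G = -1.435313
t=3: π = [0.2705, 0.3159, 0.4136], E[r] = -0.4727, γ^t·E[r] = -0.162121, running G = -1.597434
t=4: π = [0.2716, 0.3139, 0.4145], E[r] = -0.4888, γ^t·E[r] = -0.117354, running G = -1.714787
t=5: π = [0.2714, 0.3144, 0.4142], E[r] = -0.4849, γ^t·E[r] = -0.081501, running G = -1.796288
t=6: π = [0.2714, 0.3143, 0.4143], E[r] = -0.4859, γ^t·E[r] = -0.057167, running G = -1.853455
t=7: π = [0.2714, 0.3143, 0.4143], E[r] = -0.4857, γ^t·E[r] = -0.039997, running G = -1.893452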